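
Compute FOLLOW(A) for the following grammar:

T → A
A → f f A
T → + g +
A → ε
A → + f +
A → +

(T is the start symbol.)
To compute FOLLOW(A), find every occurrence of A on a right-hand side N → α A β: add FIRST(β) \ {ε}, and if β is empty or nullable also add FOLLOW(N). Iterate to a fixed point.

In T → A: A is at the end, add FOLLOW(T)
In A → f f A: A is at the end; this adds FOLLOW(A) to itself — nothing new

The FOLLOW sets referred to above (computed the same way, to a fixed point):
  FOLLOW(T) = { $ }

Taking the union: FOLLOW(A) = { $ }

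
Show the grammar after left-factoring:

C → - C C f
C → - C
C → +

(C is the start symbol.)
Left-factoring transforms A → αβ₁ | αβ₂ into A → αA' and A' → β₁ | β₂
(α is the longest common prefix among the alternatives). Repeat until
no nonterminal has two alternatives with a common prefix.

Round 1: C has alternatives sharing prefix '- C'. Introduce C': C → - C C'
  Add: C' → C f
  Add: C' → ε

No remaining common prefixes — done.

Resulting grammar:
C → - C C'
C' → C f
C' → ε
C → +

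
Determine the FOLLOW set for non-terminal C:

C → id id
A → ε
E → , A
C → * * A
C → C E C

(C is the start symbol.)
To compute FOLLOW(C), find every occurrence of C on a right-hand side N → α C β: add FIRST(β) \ {ε}, and if β is empty or nullable also add FOLLOW(N). Iterate to a fixed point.

C is the start symbol, so $ ∈ FOLLOW(C).
In C → C E C: C is followed by E C, add FIRST(E C) \ {ε} = { ',' }
In C → C E C: C is at the end; this adds FOLLOW(C) to itself — nothing new

Taking the union: FOLLOW(C) = { $, ',' }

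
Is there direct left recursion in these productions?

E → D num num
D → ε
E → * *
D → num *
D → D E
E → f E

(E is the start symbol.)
Direct left recursion occurs when N → N α for some non-terminal N (the right-hand side begins with the left-hand side itself).

E → D num num: starts with D
D → ε: starts with ε
E → * *: starts with '*'
D → num *: starts with num
D → D E: LEFT RECURSIVE (starts with D)
E → f E: starts with f

The grammar has direct left recursion on: D.

Answer: Yes, D is left-recursive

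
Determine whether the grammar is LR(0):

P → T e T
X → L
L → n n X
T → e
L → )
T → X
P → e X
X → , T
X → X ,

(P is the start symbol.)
No. Shift-reduce conflict between [T → X .] and [X → X . ,]

A grammar is LR(0) if no state in the canonical LR(0) collection has:
  - both a shift item (dot before a terminal) and a complete item (shift-reduce conflict), or
  - two or more complete items (reduce-reduce conflict; the accept item [P' → P .] counts as a complete item here).

Augment with P' → P and build the canonical LR(0) collection (I0 = CLOSURE({[P' → . P]}), then GOTO on every symbol after a dot until no new states appear). It has 17 states:
  I0: { [L → . )], [L → . n n X], [P → . T e T], [P → . e X], [P' → . P], [T → . X], [T → . e], [X → . , T], [X → . L], [X → . X ,] }  — shift
  I1: { [L → ) .] }  — reduce
  I2: { [L → . )], [L → . n n X], [T → . X], [T → . e], [X → , . T], [X → . , T], [X → . L], [X → . X ,] }  — shift
  I3: { [X → L .] }  — reduce
  I4: { [P' → P .] }  — accept
  I5: { [P → T . e T] }  — shift
  I6: { [T → X .], [X → X . ,] }  — shift, reduce
  I7: { [L → . )], [L → . n n X], [P → e . X], [T → e .], [X → . , T], [X → . L], [X → . X ,] }  — shift, reduce
  I8: { [L → n . n X] }  — shift
  I9: { [L → . )], [L → . n n X], [L → n n . X], [X → . , T], [X → . L], [X → . X ,] }  — shift
  I10: { [L → n n X .], [X → X . ,] }  — shift, reduce
  I11: { [X → X , .] }  — reduce
  I12: { [P → e X .], [X → X . ,] }  — shift, reduce
  I13: { [L → . )], [L → . n n X], [P → T e . T], [T → . X], [T → . e], [X → . , T], [X → . L], [X → . X ,] }  — shift
  I14: { [P → T e T .] }  — reduce
  I15: { [T → e .] }  — reduce
  I16: { [X → , T .] }  — reduce

Conflict in state I6:
  Shift-reduce conflict between [T → X .] and [X → X . ,]
So the grammar is NOT LR(0).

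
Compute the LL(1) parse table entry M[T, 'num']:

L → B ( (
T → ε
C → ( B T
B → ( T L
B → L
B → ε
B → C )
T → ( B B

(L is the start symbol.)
Empty (error entry)

To find M[T, 'num'], we find productions for T where 'num' is in the predict set (PREDICT(N → α) = (FIRST(α) \ {ε}) ∪ (FOLLOW(N) if α ⇒* ε)).

Relevant sets:
  FOLLOW(T) = { '(', ')' }

T → ε: PREDICT = { '(', ')' }
T → ( B B: PREDICT = { '(' }

M[T, 'num'] is empty (no production applies)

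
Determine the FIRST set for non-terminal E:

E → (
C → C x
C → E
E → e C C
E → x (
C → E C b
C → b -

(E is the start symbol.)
To compute FIRST(E), examine every production with E on the left-hand side, reading each right-hand side left to right until a non-nullable symbol is reached.

From E → (:
  - '(' is a terminal: add '(' and stop
From E → e C C:
  - e is a terminal: add 'e' and stop
From E → x (:
  - x is a terminal: add 'x' and stop

Collecting: FIRST(E) = { '(', 'e', 'x' }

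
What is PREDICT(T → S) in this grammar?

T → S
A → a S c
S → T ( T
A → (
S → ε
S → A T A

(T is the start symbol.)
PREDICT(T → S) = (FIRST(RHS) \ {ε}) ∪ (FOLLOW(T) if ε ∈ FIRST(RHS), i.e. RHS ⇒* ε)
FIRST(S) = { '(', 'a', ε }
FIRST(S) = { '(', 'a', ε }
ε ∈ FIRST(S) (the right-hand side is nullable), so add FOLLOW(T) = { $, '(', 'a', 'c' }
PREDICT(T → S) = { $, '(', 'a', 'c' }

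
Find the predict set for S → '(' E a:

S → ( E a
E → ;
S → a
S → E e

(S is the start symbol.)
{ '(' }

PREDICT(S → '(' E a) = (FIRST(RHS) \ {ε}) ∪ (FOLLOW(S) if ε ∈ FIRST(RHS), i.e. RHS ⇒* ε)
FIRST('(' E a) = { '(' }
ε ∉ FIRST('(' E a), so FOLLOW(S) is not added.
PREDICT(S → '(' E a) = { '(' }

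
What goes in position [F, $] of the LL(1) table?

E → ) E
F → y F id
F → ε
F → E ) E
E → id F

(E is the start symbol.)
To find M[F, $], we find productions for F where $ is in the predict set (PREDICT(N → α) = (FIRST(α) \ {ε}) ∪ (FOLLOW(N) if α ⇒* ε)).

Relevant sets:
  FIRST(E) = { ')', 'id' }
  FOLLOW(F) = { $, ')', 'id' }

F → y F id: PREDICT = { 'y' }
F → ε: PREDICT = { $, ')', 'id' }
  $ is in predict set, so this production goes in M[F, $]
F → E ) E: PREDICT = { ')', 'id' }

M[F, $] = F → ε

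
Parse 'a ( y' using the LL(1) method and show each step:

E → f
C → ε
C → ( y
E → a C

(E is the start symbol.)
Stack is shown with the top on the left.

Stack  Input    Action
----------------------
E $    a ( y $  output E → a C
a C $  a ( y $  match 'a'
C $    ( y $    output C → ( y
( y $  ( y $    match '('
y $    y $      match 'y'
$      $        accept

The string is accepted.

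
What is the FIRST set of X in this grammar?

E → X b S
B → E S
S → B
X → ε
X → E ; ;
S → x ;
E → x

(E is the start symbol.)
{ 'b', 'x', ε }

FIRST sets of the other non-terminals involved (by the same procedure, iterated to a fixed point):
  FIRST(E) = { 'b', 'x' }

From X → ε:
  - ε-production, so ε ∈ FIRST(X)
From X → E ; ;:
  - E is a non-terminal: add FIRST(E) \ {ε} = { 'b', 'x' }
    E is not nullable, so stop

Collecting: FIRST(X) = { 'b', 'x', ε }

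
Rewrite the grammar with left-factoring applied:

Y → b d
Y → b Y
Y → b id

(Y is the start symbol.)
Y → b Y'
Y' → d
Y' → Y
Y' → id

Left-factoring transforms A → αβ₁ | αβ₂ into A → αA' and A' → β₁ | β₂
(α is the longest common prefix among the alternatives). Repeat until
no nonterminal has two alternatives with a common prefix.

Round 1: Y has alternatives sharing prefix 'b'. Introduce Y': Y → b Y'
  Add: Y' → d
  Add: Y' → Y
  Add: Y' → id

No remaining common prefixes — done.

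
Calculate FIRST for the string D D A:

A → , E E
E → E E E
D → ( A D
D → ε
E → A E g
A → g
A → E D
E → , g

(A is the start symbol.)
{ '(', ',', 'g' }

FIRST sets of the non-terminals involved (from the grammar, by fixed-point iteration):
  FIRST(D) = { '(', ε }
  FIRST(A) = { ',', 'g' }

To compute FIRST(D D A), process the symbols left to right:
Symbol D is a non-terminal. Add FIRST(D) \ {ε} = { '(' }
D is nullable (ε ∈ FIRST(D)), continue to the next symbol.
Symbol D is a non-terminal. Add FIRST(D) \ {ε} = { '(' }
D is nullable (ε ∈ FIRST(D)), continue to the next symbol.
Symbol A is a non-terminal. Add FIRST(A) \ {ε} = { ',', 'g' }
A is not nullable (ε ∉ FIRST(A)), so stop here.
FIRST(D D A) = { '(', ',', 'g' }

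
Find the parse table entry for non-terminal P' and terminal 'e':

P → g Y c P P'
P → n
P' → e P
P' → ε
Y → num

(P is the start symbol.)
To find M[P', 'e'], we find productions for P' where 'e' is in the predict set (PREDICT(N → α) = (FIRST(α) \ {ε}) ∪ (FOLLOW(N) if α ⇒* ε)).

Relevant sets:
  FOLLOW(P') = { $, 'e' }

P' → e P: PREDICT = { 'e' }
  'e' is in predict set, so this production goes in M[P', 'e']
P' → ε: PREDICT = { $, 'e' }
  'e' is in predict set, so this production goes in M[P', 'e']

M[P', 'e'] = P' → e P, P' → ε  (a multiply-defined cell — the grammar is not LL(1))

Answer: P' → e P, P' → ε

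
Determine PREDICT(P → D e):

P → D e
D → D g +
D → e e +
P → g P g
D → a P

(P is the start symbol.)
{ 'a', 'e' }

PREDICT(P → D e) = (FIRST(RHS) \ {ε}) ∪ (FOLLOW(P) if ε ∈ FIRST(RHS), i.e. RHS ⇒* ε)
FIRST(D) = { 'a', 'e' }
FIRST(D e) = { 'a', 'e' }
ε ∉ FIRST(D e), so FOLLOW(P) is not added.
PREDICT(P → D e) = { 'a', 'e' }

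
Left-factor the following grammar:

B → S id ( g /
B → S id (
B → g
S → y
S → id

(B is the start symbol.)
Left-factoring transforms A → αβ₁ | αβ₂ into A → αA' and A' → β₁ | β₂
(α is the longest common prefix among the alternatives). Repeat until
no nonterminal has two alternatives with a common prefix.

Round 1: B has alternatives sharing prefix 'S id ('. Introduce B': B → S id ( B'
  Add: B' → g /
  Add: B' → ε

No remaining common prefixes — done.

Resulting grammar:
B → S id ( B'
B' → g /
B' → ε
B → g
S → y
S → id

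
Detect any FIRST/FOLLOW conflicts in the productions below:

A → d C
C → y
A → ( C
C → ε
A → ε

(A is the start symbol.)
A FIRST/FOLLOW conflict occurs when a non-terminal N has a nullable alternative N → β (β ⇒* ε) and another alternative N → α with FIRST(α) ∩ FOLLOW(N) ≠ ∅: on such a lookahead the parser cannot decide between expanding α and letting N vanish via β.

Nullable non-terminals: A, C.

A: nullable alternative(s) A → ε; FOLLOW(A) = { $ }
  A → d C: FIRST \ {ε} = { 'd' } — disjoint from FOLLOW(A)
  A → ( C: FIRST \ {ε} = { '(' } — disjoint from FOLLOW(A)
  A → ε: FIRST \ {ε} = { } — this is the only nullable alternative, skip

C: nullable alternative(s) C → ε; FOLLOW(C) = { $ }
  C → y: FIRST \ {ε} = { 'y' } — disjoint from FOLLOW(C)
  C → ε: FIRST \ {ε} = { } — this is the only nullable alternative, skip

No FIRST/FOLLOW conflicts found.

Answer: No FIRST/FOLLOW conflicts.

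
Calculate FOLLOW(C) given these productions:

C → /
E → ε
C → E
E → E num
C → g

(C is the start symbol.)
{ $ }

C is the start symbol, so $ ∈ FOLLOW(C).
C does not occur on any right-hand side.

Taking the union: FOLLOW(C) = { $ }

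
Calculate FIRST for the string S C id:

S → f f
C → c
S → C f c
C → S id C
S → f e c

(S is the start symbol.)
FIRST sets of the non-terminals involved (from the grammar, by fixed-point iteration):
  FIRST(S) = { 'c', 'f' }

To compute FIRST(S C id), process the symbols left to right:
Symbol S is a non-terminal. Add FIRST(S) \ {ε} = { 'c', 'f' }
S is not nullable (ε ∉ FIRST(S)), so stop here.
FIRST(S C id) = { 'c', 'f' }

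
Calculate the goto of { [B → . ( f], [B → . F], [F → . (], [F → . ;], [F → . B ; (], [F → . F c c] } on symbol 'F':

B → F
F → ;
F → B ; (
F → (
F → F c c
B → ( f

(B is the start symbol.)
GOTO(I, 'F') = CLOSURE({ [A → αX.β] : [A → α.Xβ] ∈ I, X = 'F' })

Items with dot before 'F', with the dot advanced:
  [B → . F] → [B → F .]
  [F → . F c c] → [F → F . c c]
Closure adds nothing (no advanced item has the dot before a non-terminal).

GOTO = { [B → F .], [F → F . c c] }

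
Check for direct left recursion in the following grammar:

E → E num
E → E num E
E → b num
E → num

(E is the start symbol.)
Yes, E is left-recursive

E → E num: LEFT RECURSIVE (starts with E)
E → E num E: LEFT RECURSIVE (starts with E)
E → b num: starts with b
E → num: starts with num

The grammar has direct left recursion on: E.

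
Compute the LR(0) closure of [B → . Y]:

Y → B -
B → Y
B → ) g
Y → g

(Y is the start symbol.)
{ [B → . ) g], [B → . Y], [Y → . B -], [Y → . g] }

Start with: [B → . Y]
  [B → . Y] has the dot before Y: add [Y → . B -], [Y → . g]
  [Y → . B -] has the dot before B: add [B → . ) g]
No further items can be added.

CLOSURE = { [B → . ) g], [B → . Y], [Y → . B -], [Y → . g] }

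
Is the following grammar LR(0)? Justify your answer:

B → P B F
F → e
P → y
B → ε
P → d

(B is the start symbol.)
Augment with B' → B and build the canonical LR(0) collection (I0 = CLOSURE({[B' → . B]}), then GOTO on every symbol after a dot until no new states appear). It has 8 states:
  I0: { [B → . P B F], [B → .], [B' → . B], [P → . d], [P → . y] }  — shift, reduce
  I1: { [B' → B .] }  — accept
  I2: { [B → . P B F], [B → .], [B → P . B F], [P → . d], [P → . y] }  — shift, reduce
  I3: { [P → d .] }  — reduce
  I4: { [P → y .] }  — reduce
  I5: { [B → P B . F], [F → . e] }  — shift
  I6: { [B → P B F .] }  — reduce
  I7: { [F → e .] }  — reduce

Conflict in state I0:
  Shift-reduce conflict between [B → .] and [P → . d]
So the grammar is NOT LR(0).

Answer: No. Shift-reduce conflict between [B → .] and [P → . d]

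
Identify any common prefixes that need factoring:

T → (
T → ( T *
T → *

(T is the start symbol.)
Yes, T has productions with common prefix '('

Left-factoring is needed when two productions for the same non-terminal
share a common prefix on the right-hand side.

Productions for T:
  T → (
  T → ( T *
  T → *

Found common prefix '(' in productions for T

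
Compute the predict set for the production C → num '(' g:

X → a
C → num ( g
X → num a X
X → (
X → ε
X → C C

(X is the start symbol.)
PREDICT(C → num '(' g) = (FIRST(RHS) \ {ε}) ∪ (FOLLOW(C) if ε ∈ FIRST(RHS), i.e. RHS ⇒* ε)
FIRST(num '(' g) = { 'num' }
ε ∉ FIRST(num '(' g), so FOLLOW(C) is not added.
PREDICT(C → num '(' g) = { 'num' }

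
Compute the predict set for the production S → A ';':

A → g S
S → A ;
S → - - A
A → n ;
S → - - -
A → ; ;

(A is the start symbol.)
PREDICT(S → A ';') = (FIRST(RHS) \ {ε}) ∪ (FOLLOW(S) if ε ∈ FIRST(RHS), i.e. RHS ⇒* ε)
FIRST(A) = { ';', 'g', 'n' }
FIRST(A ';') = { ';', 'g', 'n' }
ε ∉ FIRST(A ';'), so FOLLOW(S) is not added.
PREDICT(S → A ';') = { ';', 'g', 'n' }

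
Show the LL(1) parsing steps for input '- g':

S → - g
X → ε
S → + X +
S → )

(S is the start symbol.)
LL(1) parsing maintains a stack (initially the start symbol over $) and the input. At each step: if the stack top is a terminal, match it against the current input token; if it is a non-terminal N, replace it with the RHS of M[N, lookahead] (the unique production whose predict set contains the lookahead).

Stack is shown with the top on the left.

Stack  Input  Action
--------------------
S $    - g $  output S → - g
- g $  - g $  match '-'
g $    g $    match 'g'
$      $      accept

The string is accepted.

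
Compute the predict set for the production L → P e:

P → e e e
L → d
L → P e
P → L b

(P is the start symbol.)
{ 'd', 'e' }

PREDICT(L → P e) = (FIRST(RHS) \ {ε}) ∪ (FOLLOW(L) if ε ∈ FIRST(RHS), i.e. RHS ⇒* ε)
FIRST(P) = { 'd', 'e' }
FIRST(P e) = { 'd', 'e' }
ε ∉ FIRST(P e), so FOLLOW(L) is not added.
PREDICT(L → P e) = { 'd', 'e' }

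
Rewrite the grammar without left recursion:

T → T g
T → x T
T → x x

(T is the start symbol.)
T is directly left-recursive. The standard transformation for
  A → A α₁ | ... | A α_m | β₁ | ... | β_n
is
  A  → β₁ A' | ... | β_n A'
  A' → α₁ A' | ... | α_m A' | ε

T → x T becomes T → x T T'
T → x x becomes T → x x T'
T → T g becomes T' → g T'
Add T' → ε

Resulting grammar:
T → x T T'
T → x x T'
T' → g T'
T' → ε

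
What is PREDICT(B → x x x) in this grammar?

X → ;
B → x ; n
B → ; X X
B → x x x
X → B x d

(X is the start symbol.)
{ 'x' }

PREDICT(B → x x x) = (FIRST(RHS) \ {ε}) ∪ (FOLLOW(B) if ε ∈ FIRST(RHS), i.e. RHS ⇒* ε)
FIRST(x x x) = { 'x' }
ε ∉ FIRST(x x x), so FOLLOW(B) is not added.
PREDICT(B → x x x) = { 'x' }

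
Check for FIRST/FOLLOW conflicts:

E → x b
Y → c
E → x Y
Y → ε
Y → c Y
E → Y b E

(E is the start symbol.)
Nullable non-terminals: Y.

Y: nullable alternative(s) Y → ε; FOLLOW(Y) = { $, 'b' }
  Y → c: FIRST \ {ε} = { 'c' } — disjoint from FOLLOW(Y)
  Y → ε: FIRST \ {ε} = { } — this is the only nullable alternative, skip
  Y → c Y: FIRST \ {ε} = { 'c' } — disjoint from FOLLOW(Y)

E has no nullable alternative, so no FIRST/FOLLOW check is needed there.

No FIRST/FOLLOW conflicts found.

Answer: No FIRST/FOLLOW conflicts.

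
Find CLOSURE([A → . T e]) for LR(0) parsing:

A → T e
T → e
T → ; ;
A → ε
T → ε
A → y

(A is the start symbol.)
Start with: [A → . T e]
  [A → . T e] has the dot before T: add [T → . e], [T → . ; ;], [T → .]
No further items can be added.

CLOSURE = { [A → . T e], [T → . ; ;], [T → . e], [T → .] }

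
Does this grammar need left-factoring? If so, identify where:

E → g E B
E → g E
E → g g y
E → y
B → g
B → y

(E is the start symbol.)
Yes, E has productions with common prefix 'g'

Left-factoring is needed when two productions for the same non-terminal
share a common prefix on the right-hand side.

Productions for E:
  E → g E B
  E → g E
  E → g g y
  E → y
Productions for B:
  B → g
  B → y

Found common prefix 'g' in productions for E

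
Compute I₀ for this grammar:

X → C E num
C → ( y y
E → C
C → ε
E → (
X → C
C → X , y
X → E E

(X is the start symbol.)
{ [C → . ( y y], [C → . X , y], [C → .], [E → . (], [E → . C], [X → . C E num], [X → . C], [X → . E E], [X' → . X] }

First, augment the grammar with X' → X
I₀ = CLOSURE({ [X' → . X] }):
  [X' → . X] has the dot before X: add [X → . C E num], [X → . C], [X → . E E]
  [X → . C E num] has the dot before C: add [C → . ( y y], [C → .], [C → . X , y]
  [X → . E E] has the dot before E: add [E → . C], [E → . (]
No further items can be added.

I₀ = { [C → . ( y y], [C → . X , y], [C → .], [E → . (], [E → . C], [X → . C E num], [X → . C], [X → . E E], [X' → . X] }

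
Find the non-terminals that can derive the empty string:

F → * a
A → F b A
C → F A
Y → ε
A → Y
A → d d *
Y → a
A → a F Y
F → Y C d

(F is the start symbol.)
{ 'A', 'Y' }

A non-terminal is nullable if it can derive ε (the empty string): either it has an ε-production, or it has a production whose right-hand side consists entirely of nullable non-terminals.

ε-productions: Y → ε
So Y is immediately nullable.
A → Y: every symbol on the right is nullable, so A is nullable too.
No further non-terminal can be added: every production for the remaining non-terminals contains a terminal or a non-nullable non-terminal.
Nullable = { 'A', 'Y' }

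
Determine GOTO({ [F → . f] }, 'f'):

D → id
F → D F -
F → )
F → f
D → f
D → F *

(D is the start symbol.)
GOTO(I, 'f') = CLOSURE({ [A → αX.β] : [A → α.Xβ] ∈ I, X = 'f' })

Items with dot before 'f', with the dot advanced:
  [F → . f] → [F → f .]
Closure adds nothing (no advanced item has the dot before a non-terminal).

GOTO = { [F → f .] }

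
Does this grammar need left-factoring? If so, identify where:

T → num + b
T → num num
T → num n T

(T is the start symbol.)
Left-factoring is needed when two productions for the same non-terminal
share a common prefix on the right-hand side.

Productions for T:
  T → num + b
  T → num num
  T → num n T

Found common prefix 'num' in productions for T

Answer: Yes, T has productions with common prefix 'num'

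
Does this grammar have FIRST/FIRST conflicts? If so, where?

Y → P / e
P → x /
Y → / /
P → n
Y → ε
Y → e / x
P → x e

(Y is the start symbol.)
FIRST sets of the non-terminals at (or reachable through a nullable prefix from) the front of some alternative:
  FIRST(P) = { 'n', 'x' }

Productions for Y:
  Y → P / e: FIRST = { 'n', 'x' }
  Y → / /: FIRST = { '/' }
  Y → ε: FIRST = { ε }
  Y → e / x: FIRST = { 'e' }
Productions for P:
  P → x /: FIRST = { 'x' }
  P → n: FIRST = { 'n' }
  P → x e: FIRST = { 'x' }

Conflict for P: P → x / and P → x e
  Overlap: { 'x' }

Answer: Yes. P → x '/' / P → x e on { 'x' }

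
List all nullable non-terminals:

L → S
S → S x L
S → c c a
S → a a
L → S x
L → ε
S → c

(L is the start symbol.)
{ 'L' }

ε-productions: L → ε
So L is immediately nullable.
No further non-terminal can be added: every production for the remaining non-terminals contains a terminal or a non-nullable non-terminal.
Nullable = { 'L' }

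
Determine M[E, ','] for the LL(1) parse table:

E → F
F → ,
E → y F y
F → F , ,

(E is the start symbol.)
E → F

To find M[E, ','], we find productions for E where ',' is in the predict set (PREDICT(N → α) = (FIRST(α) \ {ε}) ∪ (FOLLOW(N) if α ⇒* ε)).

Relevant sets:
  FIRST(F) = { ',' }

E → F: PREDICT = { ',' }
  ',' is in predict set, so this production goes in M[E, ',']
E → y F y: PREDICT = { 'y' }

M[E, ','] = E → F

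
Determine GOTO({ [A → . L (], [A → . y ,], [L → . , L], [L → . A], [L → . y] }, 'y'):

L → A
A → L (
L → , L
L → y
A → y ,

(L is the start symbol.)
GOTO(I, 'y') = CLOSURE({ [A → αX.β] : [A → α.Xβ] ∈ I, X = 'y' })

Items with dot before 'y', with the dot advanced:
  [A → . y ,] → [A → y . ,]
  [L → . y] → [L → y .]
Closure adds nothing (no advanced item has the dot before a non-terminal).

GOTO = { [A → y . ,], [L → y .] }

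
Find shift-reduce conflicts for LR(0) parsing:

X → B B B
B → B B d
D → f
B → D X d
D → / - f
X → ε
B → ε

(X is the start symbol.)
Yes — I0: [B → .] vs [D → . / - f]; I2: [B → .] vs [D → . / - f]; I3: [B → .] vs [D → . / - f]; I8: [B → .] vs [B → B B . d]; I9: [B → .] vs [B → B B . d]; I11: [B → .] vs [B → B B . d]

A shift-reduce conflict occurs when an LR(0) state has both:
  - a complete (reduce) item [A → α .] (dot at the end), and
  - a shift item [B → β . c γ] (dot before a terminal).

Augment with X' → X and build the canonical LR(0) collection (I0 = CLOSURE({[X' → . X]}), then GOTO on every symbol after a dot until no new states appear). It has 14 states:
  I0: { [B → . B B d], [B → . D X d], [B → .], [D → . / - f], [D → . f], [X → . B B B], [X → .], [X' → . X] }  — shift, 2 reduces
  I1: { [D → / . - f] }  — shift
  I2: { [B → . B B d], [B → . D X d], [B → .], [B → B . B d], [D → . / - f], [D → . f], [X → B . B B] }  — shift, reduce
  I3: { [B → . B B d], [B → . D X d], [B → .], [B → D . X d], [D → . / - f], [D → . f], [X → . B B B], [X → .] }  — shift, 2 reduces
  I4: { [X' → X .] }  — accept
  I5: { [D → f .] }  — reduce
  I6: { [B → D X . d] }  — shift
  I7: { [B → D X d .] }  — reduce
  I8: { [B → . B B d], [B → . D X d], [B → .], [B → B . B d], [B → B B . d], [D → . / - f], [D → . f], [X → B B . B] }  — shift, reduce
  I9: { [B → . B B d], [B → . D X d], [B → .], [B → B . B d], [B → B B . d], [D → . / - f], [D → . f], [X → B B B .] }  — shift, 2 reduces
  I10: { [B → B B d .] }  — reduce
  I11: { [B → . B B d], [B → . D X d], [B → .], [B → B . B d], [B → B B . d], [D → . / - f], [D → . f] }  — shift, reduce
  I12: { [D → / - . f] }  — shift
  I13: { [D → / - f .] }  — reduce

I0 contains reduce items [B → .], [X → .] and shift items [D → . / - f], [D → . f] — shift-reduce conflict.
I2 contains reduce item [B → .] and shift items [D → . / - f], [D → . f] — shift-reduce conflict.
I3 contains reduce items [B → .], [X → .] and shift items [D → . / - f], [D → . f] — shift-reduce conflict.
I8 contains reduce item [B → .] and shift items [B → B B . d], [D → . / - f], [D → . f] — shift-reduce conflict.
I9 contains reduce items [B → .], [X → B B B .] and shift items [B → B B . d], [D → . / - f], [D → . f] — shift-reduce conflict.
I11 contains reduce item [B → .] and shift items [B → B B . d], [D → . / - f], [D → . f] — shift-reduce conflict.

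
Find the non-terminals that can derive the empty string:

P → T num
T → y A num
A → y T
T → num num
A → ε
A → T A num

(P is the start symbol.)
{ 'A' }

A non-terminal is nullable if it can derive ε (the empty string): either it has an ε-production, or it has a production whose right-hand side consists entirely of nullable non-terminals.

ε-productions: A → ε
So A is immediately nullable.
No further non-terminal can be added: every production for the remaining non-terminals contains a terminal or a non-nullable non-terminal.
Nullable = { 'A' }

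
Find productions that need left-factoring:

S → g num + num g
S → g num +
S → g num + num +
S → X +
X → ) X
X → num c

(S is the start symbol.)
Yes, S has productions with common prefix 'g num +'

Left-factoring is needed when two productions for the same non-terminal
share a common prefix on the right-hand side.

Productions for S:
  S → g num + num g
  S → g num +
  S → g num + num +
  S → X +
Productions for X:
  X → ) X
  X → num c

Found common prefix 'g num +' in productions for S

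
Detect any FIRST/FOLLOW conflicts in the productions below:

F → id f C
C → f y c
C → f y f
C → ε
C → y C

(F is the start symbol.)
Nullable non-terminals: C.

C: nullable alternative(s) C → ε; FOLLOW(C) = { $ }
  C → f y c: FIRST \ {ε} = { 'f' } — disjoint from FOLLOW(C)
  C → f y f: FIRST \ {ε} = { 'f' } — disjoint from FOLLOW(C)
  C → ε: FIRST \ {ε} = { } — this is the only nullable alternative, skip
  C → y C: FIRST \ {ε} = { 'y' } — disjoint from FOLLOW(C)

F has no nullable alternative, so no FIRST/FOLLOW check is needed there.

No FIRST/FOLLOW conflicts found.

Answer: No FIRST/FOLLOW conflicts.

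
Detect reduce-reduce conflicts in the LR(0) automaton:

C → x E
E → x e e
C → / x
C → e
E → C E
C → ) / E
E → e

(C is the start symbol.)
Yes — I8: [C → e .] vs [E → e .]; I10: [C → e .] vs [E → e .]

A reduce-reduce conflict occurs when an LR(0) state has two complete items [A → α .] and [B → β .] — both call for a reduction, and with no lookahead the parser cannot choose between them.

Augment with C' → C and build the canonical LR(0) collection (I0 = CLOSURE({[C' → . C]}), then GOTO on every symbol after a dot until no new states appear). It has 16 states:
  I0: { [C → . ) / E], [C → . / x], [C → . e], [C → . x E], [C' → . C] }  — shift
  I1: { [C → ) . / E] }  — shift
  I2: { [C → / . x] }  — shift
  I3: { [C' → C .] }  — accept
  I4: { [C → e .] }  — reduce
  I5: { [C → . ) / E], [C → . / x], [C → . e], [C → . x E], [C → x . E], [E → . C E], [E → . e], [E → . x e e] }  — shift
  I6: { [C → . ) / E], [C → . / x], [C → . e], [C → . x E], [E → . C E], [E → . e], [E → . x e e], [E → C . E] }  — shift
  I7: { [C → x E .] }  — reduce
  I8: { [C → e .], [E → e .] }  — 2 reduces
  I9: { [C → . ) / E], [C → . / x], [C → . e], [C → . x E], [C → x . E], [E → . C E], [E → . e], [E → . x e e], [E → x . e e] }  — shift
  I10: { [C → e .], [E → e .], [E → x e . e] }  — shift, 2 reduces
  I11: { [E → x e e .] }  — reduce
  I12: { [E → C E .] }  — reduce
  I13: { [C → / x .] }  — reduce
  I14: { [C → ) / . E], [C → . ) / E], [C → . / x], [C → . e], [C → . x E], [E → . C E], [E → . e], [E → . x e e] }  — shift
  I15: { [C → ) / E .] }  — reduce

I8 contains complete items [C → e .], [E → e .] — reduce-reduce conflict.
I10 contains complete items [C → e .], [E → e .] — reduce-reduce conflict.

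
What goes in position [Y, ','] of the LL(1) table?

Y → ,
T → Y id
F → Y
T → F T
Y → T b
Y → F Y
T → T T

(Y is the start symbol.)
To find M[Y, ','], we find productions for Y where ',' is in the predict set (PREDICT(N → α) = (FIRST(α) \ {ε}) ∪ (FOLLOW(N) if α ⇒* ε)).

Relevant sets:
  FIRST(T) = { ',' }
  FIRST(F) = { ',' }

Y → ,: PREDICT = { ',' }
  ',' is in predict set, so this production goes in M[Y, ',']
Y → T b: PREDICT = { ',' }
  ',' is in predict set, so this production goes in M[Y, ',']
Y → F Y: PREDICT = { ',' }
  ',' is in predict set, so this production goes in M[Y, ',']

M[Y, ','] = Y → ,, Y → T b, Y → F Y  (a multiply-defined cell — the grammar is not LL(1))

Answer: Y → ,, Y → T b, Y → F Y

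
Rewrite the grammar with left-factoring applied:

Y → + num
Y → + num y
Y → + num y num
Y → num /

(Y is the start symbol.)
Left-factoring transforms A → αβ₁ | αβ₂ into A → αA' and A' → β₁ | β₂
(α is the longest common prefix among the alternatives). Repeat until
no nonterminal has two alternatives with a common prefix.

Round 1: Y has alternatives sharing prefix '+ num'. Introduce Y': Y → + num Y'
  Add: Y' → ε
  Add: Y' → y
  Add: Y' → y num

Round 2: Y' has alternatives sharing prefix 'y'. Introduce Y'': Y' → y Y''
  Add: Y'' → ε
  Add: Y'' → num

No remaining common prefixes — done.

Resulting grammar:
Y → + num Y'
Y' → ε
Y' → y Y''
Y'' → ε
Y'' → num
Y → num /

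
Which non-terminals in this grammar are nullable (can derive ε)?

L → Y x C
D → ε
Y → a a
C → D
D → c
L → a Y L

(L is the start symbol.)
ε-productions: D → ε
So D is immediately nullable.
C → D: every symbol on the right is nullable, so C is nullable too.
No further non-terminal can be added: every production for the remaining non-terminals contains a terminal or a non-nullable non-terminal.
Nullable = { 'C', 'D' }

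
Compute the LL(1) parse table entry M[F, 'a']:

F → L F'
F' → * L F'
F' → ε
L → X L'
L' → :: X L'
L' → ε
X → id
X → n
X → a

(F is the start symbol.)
F → L F'

To find M[F, 'a'], we find productions for F where 'a' is in the predict set (PREDICT(N → α) = (FIRST(α) \ {ε}) ∪ (FOLLOW(N) if α ⇒* ε)).

Relevant sets:
  FIRST(L) = { 'a', 'id', 'n' }

F → L F': PREDICT = { 'a', 'id', 'n' }
  'a' is in predict set, so this production goes in M[F, 'a']

M[F, 'a'] = F → L F'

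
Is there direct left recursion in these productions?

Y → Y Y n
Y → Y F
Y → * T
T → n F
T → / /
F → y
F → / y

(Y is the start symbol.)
Y → Y Y n: LEFT RECURSIVE (starts with Y)
Y → Y F: LEFT RECURSIVE (starts with Y)
Y → * T: starts with '*'
T → n F: starts with n
T → / /: starts with '/'
F → y: starts with y
F → / y: starts with '/'

The grammar has direct left recursion on: Y.

Answer: Yes, Y is left-recursive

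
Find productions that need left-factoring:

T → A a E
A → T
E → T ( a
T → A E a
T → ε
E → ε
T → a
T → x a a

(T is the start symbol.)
Left-factoring is needed when two productions for the same non-terminal
share a common prefix on the right-hand side.

Productions for T:
  T → A a E
  T → A E a
  T → ε
  T → a
  T → x a a
Productions for E:
  E → T ( a
  E → ε

Found common prefix 'A' in productions for T

Answer: Yes, T has productions with common prefix 'A'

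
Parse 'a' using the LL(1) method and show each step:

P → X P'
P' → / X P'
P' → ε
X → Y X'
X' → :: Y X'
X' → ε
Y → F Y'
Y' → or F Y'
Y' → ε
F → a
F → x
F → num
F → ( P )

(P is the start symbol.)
Stack is shown with the top on the left.

Stack         Input  Action
---------------------------
P $           a $    output P → X P'
X P' $        a $    output X → Y X'
Y X' P' $     a $    output Y → F Y'
F Y' X' P' $  a $    output F → a
a Y' X' P' $  a $    match 'a'
Y' X' P' $    $      output Y' → ε
X' P' $       $      output X' → ε
P' $          $      output P' → ε
$             $      accept

The string is accepted.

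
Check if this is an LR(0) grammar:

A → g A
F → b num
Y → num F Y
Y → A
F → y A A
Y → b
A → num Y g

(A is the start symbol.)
A grammar is LR(0) if no state in the canonical LR(0) collection has:
  - both a shift item (dot before a terminal) and a complete item (shift-reduce conflict), or
  - two or more complete items (reduce-reduce conflict; the accept item [A' → A .] counts as a complete item here).

Augment with A' → A and build the canonical LR(0) collection (I0 = CLOSURE({[A' → . A]}), then GOTO on every symbol after a dot until no new states appear). It has 17 states:
  I0: { [A → . g A], [A → . num Y g], [A' → . A] }  — shift
  I1: { [A' → A .] }  — accept
  I2: { [A → . g A], [A → . num Y g], [A → g . A] }  — shift
  I3: { [A → . g A], [A → . num Y g], [A → num . Y g], [Y → . A], [Y → . b], [Y → . num F Y] }  — shift
  I4: { [Y → A .] }  — reduce
  I5: { [A → num Y . g] }  — shift
  I6: { [Y → b .] }  — reduce
  I7: { [A → . g A], [A → . num Y g], [A → num . Y g], [F → . b num], [F → . y A A], [Y → . A], [Y → . b], [Y → . num F Y], [Y → num . F Y] }  — shift
  I8: { [A → . g A], [A → . num Y g], [Y → . A], [Y → . b], [Y → . num F Y], [Y → num F . Y] }  — shift
  I9: { [F → b . num], [Y → b .] }  — shift, reduce
  I10: { [A → . g A], [A → . num Y g], [F → y . A A] }  — shift
  I11: { [A → . g A], [A → . num Y g], [F → y A . A] }  — shift
  I12: { [F → y A A .] }  — reduce
  I13: { [F → b num .] }  — reduce
  I14: { [Y → num F Y .] }  — reduce
  I15: { [A → num Y g .] }  — reduce
  I16: { [A → g A .] }  — reduce

Conflict in state I9:
  Shift-reduce conflict between [Y → b .] and [F → b . num]
So the grammar is NOT LR(0).

Answer: No. Shift-reduce conflict between [Y → b .] and [F → b . num]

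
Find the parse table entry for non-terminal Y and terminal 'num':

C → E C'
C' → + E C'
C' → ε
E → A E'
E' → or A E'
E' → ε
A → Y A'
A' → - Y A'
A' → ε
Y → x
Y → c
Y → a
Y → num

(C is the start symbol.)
To find M[Y, 'num'], we find productions for Y where 'num' is in the predict set (PREDICT(N → α) = (FIRST(α) \ {ε}) ∪ (FOLLOW(N) if α ⇒* ε)).

Y → x: PREDICT = { 'x' }
Y → c: PREDICT = { 'c' }
Y → a: PREDICT = { 'a' }
Y → num: PREDICT = { 'num' }
  'num' is in predict set, so this production goes in M[Y, 'num']

M[Y, 'num'] = Y → num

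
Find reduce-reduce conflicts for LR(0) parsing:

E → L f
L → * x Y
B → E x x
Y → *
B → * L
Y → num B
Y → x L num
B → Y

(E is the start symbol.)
A reduce-reduce conflict occurs when an LR(0) state has two complete items [A → α .] and [B → β .] — both call for a reduction, and with no lookahead the parser cannot choose between them.

Augment with E' → E and build the canonical LR(0) collection (I0 = CLOSURE({[E' → . E]}), then GOTO on every symbol after a dot until no new states appear). It has 19 states:
  I0: { [E → . L f], [E' → . E], [L → . * x Y] }  — shift
  I1: { [L → * . x Y] }  — shift
  I2: { [E' → E .] }  — accept
  I3: { [E → L . f] }  — shift
  I4: { [E → L f .] }  — reduce
  I5: { [L → * x . Y], [Y → . *], [Y → . num B], [Y → . x L num] }  — shift
  I6: { [Y → * .] }  — reduce
  I7: { [L → * x Y .] }  — reduce
  I8: { [B → . * L], [B → . E x x], [B → . Y], [E → . L f], [L → . * x Y], [Y → . *], [Y → . num B], [Y → . x L num], [Y → num . B] }  — shift
  I9: { [L → . * x Y], [Y → x . L num] }  — shift
  I10: { [Y → x L . num] }  — shift
  I11: { [Y → x L num .] }  — reduce
  I12: { [B → * . L], [L → * . x Y], [L → . * x Y], [Y → * .] }  — shift, reduce
  I13: { [Y → num B .] }  — reduce
  I14: { [B → E . x x] }  — shift
  I15: { [B → Y .] }  — reduce
  I16: { [B → E x . x] }  — shift
  I17: { [B → E x x .] }  — reduce
  I18: { [B → * L .] }  — reduce

No state contains more than one complete item.

Answer: No reduce-reduce conflicts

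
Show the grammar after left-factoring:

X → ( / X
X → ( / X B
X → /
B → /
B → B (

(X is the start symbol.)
X → ( / X X'
X' → ε
X' → B
X → /
B → /
B → B (

Left-factoring transforms A → αβ₁ | αβ₂ into A → αA' and A' → β₁ | β₂
(α is the longest common prefix among the alternatives). Repeat until
no nonterminal has two alternatives with a common prefix.

Round 1: X has alternatives sharing prefix '( / X'. Introduce X': X → ( / X X'
  Add: X' → ε
  Add: X' → B

No remaining common prefixes — done.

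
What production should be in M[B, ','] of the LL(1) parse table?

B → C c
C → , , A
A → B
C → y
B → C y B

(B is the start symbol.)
B → C c, B → C y B

To find M[B, ','], we find productions for B where ',' is in the predict set (PREDICT(N → α) = (FIRST(α) \ {ε}) ∪ (FOLLOW(N) if α ⇒* ε)).

Relevant sets:
  FIRST(C) = { ',', 'y' }

B → C c: PREDICT = { ',', 'y' }
  ',' is in predict set, so this production goes in M[B, ',']
B → C y B: PREDICT = { ',', 'y' }
  ',' is in predict set, so this production goes in M[B, ',']

M[B, ','] = B → C c, B → C y B  (a multiply-defined cell — the grammar is not LL(1))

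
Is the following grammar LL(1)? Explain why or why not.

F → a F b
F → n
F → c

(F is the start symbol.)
Yes, the grammar is LL(1).

For F:
  PREDICT(F → a F b) = { 'a' }
  PREDICT(F → n) = { 'n' }
  PREDICT(F → c) = { 'c' }

All predict sets are disjoint. The grammar IS LL(1).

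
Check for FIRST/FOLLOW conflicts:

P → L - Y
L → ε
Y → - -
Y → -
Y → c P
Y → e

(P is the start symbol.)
No FIRST/FOLLOW conflicts.

A FIRST/FOLLOW conflict occurs when a non-terminal N has a nullable alternative N → β (β ⇒* ε) and another alternative N → α with FIRST(α) ∩ FOLLOW(N) ≠ ∅: on such a lookahead the parser cannot decide between expanding α and letting N vanish via β.

Nullable non-terminals: L.
L has a nullable alternative but only one production, so nothing to check.

P, Y have no nullable alternative, so no FIRST/FOLLOW check is needed there.

No FIRST/FOLLOW conflicts found.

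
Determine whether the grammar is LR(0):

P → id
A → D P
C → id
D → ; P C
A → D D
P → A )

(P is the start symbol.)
No. Shift-reduce conflict between [A → D D .] and [D → . ; P C]

A grammar is LR(0) if no state in the canonical LR(0) collection has:
  - both a shift item (dot before a terminal) and a complete item (shift-reduce conflict), or
  - two or more complete items (reduce-reduce conflict; the accept item [P' → P .] counts as a complete item here).

Augment with P' → P and build the canonical LR(0) collection (I0 = CLOSURE({[P' → . P]}), then GOTO on every symbol after a dot until no new states appear). It has 12 states:
  I0: { [A → . D D], [A → . D P], [D → . ; P C], [P → . A )], [P → . id], [P' → . P] }  — shift
  I1: { [A → . D D], [A → . D P], [D → . ; P C], [D → ; . P C], [P → . A )], [P → . id] }  — shift
  I2: { [P → A . )] }  — shift
  I3: { [A → . D D], [A → . D P], [A → D . D], [A → D . P], [D → . ; P C], [P → . A )], [P → . id] }  — shift
  I4: { [P' → P .] }  — accept
  I5: { [P → id .] }  — reduce
  I6: { [A → . D D], [A → . D P], [A → D . D], [A → D . P], [A → D D .], [D → . ; P C], [P → . A )], [P → . id] }  — shift, reduce
  I7: { [A → D P .] }  — reduce
  I8: { [P → A ) .] }  — reduce
  I9: { [C → . id], [D → ; P . C] }  — shift
  I10: { [D → ; P C .] }  — reduce
  I11: { [C → id .] }  — reduce

Conflict in state I6:
  Shift-reduce conflict between [A → D D .] and [D → . ; P C]
So the grammar is NOT LR(0).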